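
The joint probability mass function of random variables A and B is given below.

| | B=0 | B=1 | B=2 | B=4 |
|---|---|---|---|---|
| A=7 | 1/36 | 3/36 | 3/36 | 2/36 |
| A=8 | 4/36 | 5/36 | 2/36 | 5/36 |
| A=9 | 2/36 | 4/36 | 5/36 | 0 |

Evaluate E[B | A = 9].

P(A = 9) = 11/36.
Σ B·P over the event = 0·(2/36) + 1·(4/36) + 2·(5/36) = 7/18.
E[B | A = 9] = (7/18) / (11/36) = 14/11.

14/11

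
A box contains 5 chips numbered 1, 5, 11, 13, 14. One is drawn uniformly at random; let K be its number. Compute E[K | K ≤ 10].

3

P(K ≤ 10) = 2/5.
Σ over the event: 1·1/5 + 5·1/5 = 6/5.
E[K | K ≤ 10] = (6/5) / (2/5) = 3.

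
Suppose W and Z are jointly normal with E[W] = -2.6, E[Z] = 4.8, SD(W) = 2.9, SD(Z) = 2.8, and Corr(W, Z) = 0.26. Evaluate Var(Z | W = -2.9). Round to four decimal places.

7.3100

The conditional variance in a bivariate normal is σ_Z²(1 − ρ²), independent of x.
Var(Z | W=-2.9) = (2.8)²·(1 − (0.26)²) = 7.84·0.9324 = 7.3100.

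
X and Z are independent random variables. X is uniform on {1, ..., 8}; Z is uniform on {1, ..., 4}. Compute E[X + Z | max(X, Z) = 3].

Outcomes with max(X, Z) = 3: (1,3), (2,3), (3,1), (3,2), (3,3), each with probability 1/32.
E[X + Z | max(X, Z) = 3] = (4 + 5 + 4 + 5 + 6) / 5 = 24/5.

24/5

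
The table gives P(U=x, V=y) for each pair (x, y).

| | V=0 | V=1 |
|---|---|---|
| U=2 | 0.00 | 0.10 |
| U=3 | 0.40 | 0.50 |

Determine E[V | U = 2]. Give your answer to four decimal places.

1.0000

P(U = 2) = 0.10.
Σ V·P over the event = 1·(0.10) = 0.10.
E[V | U = 2] = (0.10) / (0.10) = 1.0000.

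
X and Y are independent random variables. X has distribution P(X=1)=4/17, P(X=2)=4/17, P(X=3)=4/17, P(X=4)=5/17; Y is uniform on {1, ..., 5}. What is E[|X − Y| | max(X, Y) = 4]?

27/16

P(max(X, Y) = 4) = 32/85.
Summing |X−Y|·P(x,y) over outcomes with max(X, Y) = 4 gives 54/85.
E[|X − Y| | max(X, Y) = 4] = (54/85) / (32/85) = 27/16.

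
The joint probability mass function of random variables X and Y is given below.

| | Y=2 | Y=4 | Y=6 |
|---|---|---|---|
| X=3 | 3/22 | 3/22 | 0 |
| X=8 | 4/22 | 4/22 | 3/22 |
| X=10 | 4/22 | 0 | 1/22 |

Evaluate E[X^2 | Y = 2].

P(Y = 2) = 1/2.
Summing X^2·P(X=x,Y=y) over the conditioning event gives 683/22.
E[X^2 | Y = 2] = (683/22) / (1/2) = 683/11.

683/11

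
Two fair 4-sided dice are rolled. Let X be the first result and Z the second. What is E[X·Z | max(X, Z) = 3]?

27/5

P(max(X, Z) = 3) = 5/16.
Summing XZ·P(x,y) over outcomes with max(X, Z) = 3 gives 27/16.
E[X·Z | max(X, Z) = 3] = (27/16) / (5/16) = 27/5.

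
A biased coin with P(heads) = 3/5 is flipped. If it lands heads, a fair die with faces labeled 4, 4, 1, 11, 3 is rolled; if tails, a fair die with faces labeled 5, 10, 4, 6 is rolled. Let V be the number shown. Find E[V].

263/50

E[V | heads] = (4+4+1+11+3)/5 = 23/5.
E[V | tails] = (5+10+4+6)/4 = 25/4.
By the law of total expectation,
E[V] = (3/5)·(23/5) + (2/5)·(25/4) = 263/50.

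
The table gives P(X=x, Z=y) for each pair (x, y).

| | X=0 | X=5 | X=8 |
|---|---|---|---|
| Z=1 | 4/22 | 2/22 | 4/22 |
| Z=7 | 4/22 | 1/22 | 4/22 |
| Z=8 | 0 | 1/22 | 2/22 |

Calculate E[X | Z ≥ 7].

29/6

P(Z ≥ 7) = 6/11.
Σ X·P over the event = 0·(4/22) + 5·(1/22) + 5·(1/22) + 8·(4/22) + 8·(2/22) = 29/11.
E[X | Z ≥ 7] = (29/11) / (6/11) = 29/6.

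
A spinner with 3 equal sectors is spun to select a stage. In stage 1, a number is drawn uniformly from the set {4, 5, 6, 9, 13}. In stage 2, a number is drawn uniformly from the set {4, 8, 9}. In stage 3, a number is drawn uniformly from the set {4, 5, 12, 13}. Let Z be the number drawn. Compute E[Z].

E[Z | stage 1] = (4+5+6+9+13)/5 = 37/5.
E[Z | stage 2] = (4+8+9)/3 = 7.
E[Z | stage 3] = (4+5+12+13)/4 = 17/2.
By the law of total expectation,
E[Z] = (1/3)·(37/5) + (1/3)·(7) + (1/3)·(17/2) = 229/30.

229/30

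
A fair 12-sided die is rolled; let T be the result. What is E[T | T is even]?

7

Given T is even, T is equally likely to be any of {2, 4, 6, 8, 10, 12}.
E[T | T is even] = (2 + 4 + 6 + 8 + 10 + 12) / 6 = 7.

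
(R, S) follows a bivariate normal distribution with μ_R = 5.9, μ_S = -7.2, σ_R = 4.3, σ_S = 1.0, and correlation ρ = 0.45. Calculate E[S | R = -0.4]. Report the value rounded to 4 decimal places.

-7.8593

E[S | R=x] = μ_S + ρ(σ_S/σ_R)(x − μ_R) for jointly normal variables.
E[S | R=-0.4] = -7.2 + (0.45)·(1.0/4.3)·(-0.4 − (5.9)) = -7.2 + (0.10465)·(-6.3) = -7.8593.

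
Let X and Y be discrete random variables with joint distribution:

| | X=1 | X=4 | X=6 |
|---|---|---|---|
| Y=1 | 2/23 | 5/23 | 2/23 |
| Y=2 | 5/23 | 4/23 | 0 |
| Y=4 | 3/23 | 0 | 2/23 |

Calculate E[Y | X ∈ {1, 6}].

P(X ∈ {1, 6}) = 14/23.
Σ Y·P over the event = 1·(2/23) + 2·(5/23) + 4·(3/23) + 1·(2/23) + 4·(2/23) = 34/23.
E[Y | X ∈ {1, 6}] = (34/23) / (14/23) = 17/7.

17/7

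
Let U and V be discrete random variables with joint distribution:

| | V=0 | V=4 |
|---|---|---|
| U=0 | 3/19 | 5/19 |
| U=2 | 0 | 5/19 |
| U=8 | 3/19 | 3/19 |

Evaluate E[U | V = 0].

4

P(V = 0) = 6/19.
Σ U·P over the event = 0·(3/19) + 8·(3/19) = 24/19.
E[U | V = 0] = (24/19) / (6/19) = 4.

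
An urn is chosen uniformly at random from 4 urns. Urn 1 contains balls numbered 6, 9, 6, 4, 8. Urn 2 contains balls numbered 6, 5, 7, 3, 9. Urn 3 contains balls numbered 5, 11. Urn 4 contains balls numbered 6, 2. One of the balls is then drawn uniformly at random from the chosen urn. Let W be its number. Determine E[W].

123/20

E[W | urn 1] = (6+9+6+4+8)/5 = 33/5.
E[W | urn 2] = (6+5+7+3+9)/5 = 6.
E[W | urn 3] = (5+11)/2 = 8.
E[W | urn 4] = (6+2)/2 = 4.
E[W] = (1/4)·(33/5) + (1/4)·(6) + (1/4)·(8) + (1/4)·(4) = 123/20.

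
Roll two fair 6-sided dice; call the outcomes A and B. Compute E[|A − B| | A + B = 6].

Outcomes with A + B = 6: (1,5), (2,4), (3,3), (4,2), (5,1), each with probability 1/36.
E[|A − B| | A + B = 6] = (4 + 2 + 0 + 2 + 4) / 5 = 12/5.

12/5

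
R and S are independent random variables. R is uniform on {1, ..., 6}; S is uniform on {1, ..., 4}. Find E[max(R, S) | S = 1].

7/2

P(S = 1) = 1/4.
Summing max(R,S)·P(x,y) over outcomes with S = 1 gives 7/8.
E[max(R, S) | S = 1] = (7/8) / (1/4) = 7/2.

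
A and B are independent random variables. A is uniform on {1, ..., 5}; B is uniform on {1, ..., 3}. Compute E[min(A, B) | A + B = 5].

Outcomes with A + B = 5: (2,3), (3,2), (4,1), each with probability 1/15.
E[min(A, B) | A + B = 5] = (2 + 2 + 1) / 3 = 5/3.

5/3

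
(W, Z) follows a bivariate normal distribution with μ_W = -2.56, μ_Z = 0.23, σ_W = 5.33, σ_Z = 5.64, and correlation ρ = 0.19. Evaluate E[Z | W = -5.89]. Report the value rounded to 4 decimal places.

The regression of Z on W has slope ρ·σ_Z/σ_W and passes through (μ_W, μ_Z).
E[Z | W=-5.89] = 0.23 + (0.19)·(5.64/5.33)·(-5.89 − (-2.56)) = 0.23 + (0.20105)·(-3.33) = -0.4395.

-0.4395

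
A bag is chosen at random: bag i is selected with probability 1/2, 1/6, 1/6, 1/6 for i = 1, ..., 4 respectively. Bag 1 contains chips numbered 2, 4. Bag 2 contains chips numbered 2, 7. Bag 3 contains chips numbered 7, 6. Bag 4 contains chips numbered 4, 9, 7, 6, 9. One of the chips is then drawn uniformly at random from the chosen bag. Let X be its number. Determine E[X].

9/2

E[X | bag 1] = (2+4)/2 = 3.
E[X | bag 2] = (2+7)/2 = 9/2.
E[X | bag 3] = (7+6)/2 = 13/2.
E[X | bag 4] = (4+9+7+6+9)/5 = 7.
E[X] = (1/2)·(3) + (1/6)·(9/2) + (1/6)·(13/2) + (1/6)·(7) = 9/2.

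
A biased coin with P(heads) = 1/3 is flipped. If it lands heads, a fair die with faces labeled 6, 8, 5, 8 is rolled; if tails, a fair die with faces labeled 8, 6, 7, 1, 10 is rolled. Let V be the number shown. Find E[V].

E[V | heads] = (6+8+5+8)/4 = 27/4.
E[V | tails] = (8+6+7+1+10)/5 = 32/5.
By the law of total expectation,
E[V] = (1/3)·(27/4) + (2/3)·(32/5) = 391/60.

391/60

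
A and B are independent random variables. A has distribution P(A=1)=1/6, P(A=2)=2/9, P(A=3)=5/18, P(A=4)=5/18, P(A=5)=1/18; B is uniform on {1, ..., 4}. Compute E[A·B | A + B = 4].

10/3

P(A + B = 4) = 1/6.
Summing AB·P(x,y) over outcomes with A + B = 4 gives 5/9.
E[A·B | A + B = 4] = (5/9) / (1/6) = 10/3.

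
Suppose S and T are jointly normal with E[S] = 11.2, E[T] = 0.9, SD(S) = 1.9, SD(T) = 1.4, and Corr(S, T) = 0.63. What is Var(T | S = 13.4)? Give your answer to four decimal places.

1.1821

The conditional variance in a bivariate normal is σ_T²(1 − ρ²), independent of x.
Var(T | S=13.4) = (1.4)²·(1 − (0.63)²) = 1.96·0.6031 = 1.1821.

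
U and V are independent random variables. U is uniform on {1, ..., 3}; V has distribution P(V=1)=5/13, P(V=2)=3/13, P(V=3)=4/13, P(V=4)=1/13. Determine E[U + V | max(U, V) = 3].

P(max(U, V) = 3) = 20/39.
Summing (U+V)·P(x,y) over outcomes with max(U, V) = 3 gives 95/39.
E[U + V | max(U, V) = 3] = (95/39) / (20/39) = 19/4.

19/4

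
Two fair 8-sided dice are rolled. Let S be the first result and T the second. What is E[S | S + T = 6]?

3

Outcomes with S + T = 6: (1,5), (2,4), (3,3), (4,2), (5,1), each with probability 1/64.
E[S | S + T = 6] = (1 + 2 + 3 + 4 + 5) / 5 = 3.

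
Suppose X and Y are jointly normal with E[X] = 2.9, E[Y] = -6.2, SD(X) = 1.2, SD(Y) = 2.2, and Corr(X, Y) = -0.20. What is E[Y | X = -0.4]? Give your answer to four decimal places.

-4.9900

E[Y | X=x] = μ_Y + ρ(σ_Y/σ_X)(x − μ_X) for jointly normal variables.
E[Y | X=-0.4] = -6.2 + (-0.20)·(2.2/1.2)·(-0.4 − (2.9)) = -6.2 + (-0.36667)·(-3.3) = -4.9900.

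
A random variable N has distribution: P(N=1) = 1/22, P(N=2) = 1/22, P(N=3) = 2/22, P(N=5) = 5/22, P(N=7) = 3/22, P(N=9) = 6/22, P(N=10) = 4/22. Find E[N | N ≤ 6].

34/9

P(N ≤ 6) = 9/22.
Σ over the event: 1·1/22 + 2·1/22 + 3·1/11 + 5·5/22 = 17/11.
E[N | N ≤ 6] = (17/11) / (9/22) = 34/9.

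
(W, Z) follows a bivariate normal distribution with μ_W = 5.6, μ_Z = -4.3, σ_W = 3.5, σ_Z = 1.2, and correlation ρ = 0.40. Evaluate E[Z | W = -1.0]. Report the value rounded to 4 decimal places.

E[Z | W=x] = μ_Z + ρ(σ_Z/σ_W)(x − μ_W) for jointly normal variables.
E[Z | W=-1.0] = -4.3 + (0.40)·(1.2/3.5)·(-1.0 − (5.6)) = -4.3 + (0.13714)·(-6.6) = -5.2051.

-5.2051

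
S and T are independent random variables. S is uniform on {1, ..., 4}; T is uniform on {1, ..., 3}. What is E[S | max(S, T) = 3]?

Outcomes with max(S, T) = 3: (1,3), (2,3), (3,1), (3,2), (3,3), each with probability 1/12.
E[S | max(S, T) = 3] = (1 + 2 + 3 + 3 + 3) / 5 = 12/5.

12/5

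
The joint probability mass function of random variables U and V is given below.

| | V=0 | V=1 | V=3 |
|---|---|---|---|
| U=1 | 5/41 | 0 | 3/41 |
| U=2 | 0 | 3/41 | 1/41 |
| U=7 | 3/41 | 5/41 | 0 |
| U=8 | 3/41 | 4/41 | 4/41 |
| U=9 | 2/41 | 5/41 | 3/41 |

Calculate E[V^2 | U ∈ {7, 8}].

45/19

P(U ∈ {7, 8}) = 19/41.
Σ V^2·P over the event = 0·(3/41) + 1·(5/41) + 0·(3/41) + 1·(4/41) + 9·(4/41) = 45/41.
E[V^2 | U ∈ {7, 8}] = (45/41) / (19/41) = 45/19.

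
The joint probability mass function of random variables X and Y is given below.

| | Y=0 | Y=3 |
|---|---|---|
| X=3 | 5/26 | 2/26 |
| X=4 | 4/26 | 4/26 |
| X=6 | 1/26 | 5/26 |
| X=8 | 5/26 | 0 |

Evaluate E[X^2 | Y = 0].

P(Y = 0) = 15/26.
Summing X^2·P(X=x,Y=y) over the conditioning event gives 465/26.
E[X^2 | Y = 0] = (465/26) / (15/26) = 31.

31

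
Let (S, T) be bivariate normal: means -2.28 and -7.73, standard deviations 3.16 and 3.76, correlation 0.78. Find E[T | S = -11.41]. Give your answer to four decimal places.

The regression of T on S has slope ρ·σ_T/σ_S and passes through (μ_S, μ_T).
E[T | S=-11.41] = -7.73 + (0.78)·(3.76/3.16)·(-11.41 − (-2.28)) = -7.73 + (0.9281)·(-9.13) = -16.2036.

-16.2036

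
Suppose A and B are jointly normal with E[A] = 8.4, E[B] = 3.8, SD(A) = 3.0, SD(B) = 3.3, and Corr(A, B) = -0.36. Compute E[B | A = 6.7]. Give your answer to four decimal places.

The regression of B on A has slope ρ·σ_B/σ_A and passes through (μ_A, μ_B).
E[B | A=6.7] = 3.8 + (-0.36)·(3.3/3.0)·(6.7 − (8.4)) = 3.8 + (-0.396)·(-1.7) = 4.4732.

4.4732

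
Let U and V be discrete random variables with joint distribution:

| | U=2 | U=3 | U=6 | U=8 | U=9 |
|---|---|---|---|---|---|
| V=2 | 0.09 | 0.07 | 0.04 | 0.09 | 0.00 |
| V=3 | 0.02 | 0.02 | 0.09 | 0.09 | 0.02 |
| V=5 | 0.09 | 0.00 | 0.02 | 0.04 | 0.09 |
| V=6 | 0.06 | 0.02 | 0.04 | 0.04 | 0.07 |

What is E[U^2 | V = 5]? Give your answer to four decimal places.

45.5417

P(V = 5) = 0.24.
Σ U^2·P over the event = 4·(0.09) + 36·(0.02) + 64·(0.04) + 81·(0.09) = 10.93.
E[U^2 | V = 5] = (10.93) / (0.24) = 45.5417.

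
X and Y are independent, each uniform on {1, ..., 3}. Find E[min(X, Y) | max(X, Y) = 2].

Outcomes with max(X, Y) = 2: (1,2), (2,1), (2,2), each with probability 1/9.
E[min(X, Y) | max(X, Y) = 2] = (1 + 1 + 2) / 3 = 4/3.

4/3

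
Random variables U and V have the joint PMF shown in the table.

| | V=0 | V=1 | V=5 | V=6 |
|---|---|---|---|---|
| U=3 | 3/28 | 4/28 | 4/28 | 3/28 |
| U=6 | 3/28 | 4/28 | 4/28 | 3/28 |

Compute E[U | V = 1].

P(V = 1) = 2/7.
Σ U·P over the event = 3·(4/28) + 6·(4/28) = 9/7.
E[U | V = 1] = (9/7) / (2/7) = 9/2.

9/2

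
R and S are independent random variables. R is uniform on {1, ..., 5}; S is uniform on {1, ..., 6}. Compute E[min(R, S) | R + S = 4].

4/3

P(R + S = 4) = 1/10.
Summing min(R,S)·P(x,y) over outcomes with R + S = 4 gives 2/15.
E[min(R, S) | R + S = 4] = (2/15) / (1/10) = 4/3.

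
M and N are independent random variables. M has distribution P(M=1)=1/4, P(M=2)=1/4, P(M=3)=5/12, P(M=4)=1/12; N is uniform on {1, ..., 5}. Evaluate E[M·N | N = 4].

P(N = 4) = 1/5.
Summing MN·P(x,y) over outcomes with N = 4 gives 28/15.
E[M·N | N = 4] = (28/15) / (1/5) = 28/3.

28/3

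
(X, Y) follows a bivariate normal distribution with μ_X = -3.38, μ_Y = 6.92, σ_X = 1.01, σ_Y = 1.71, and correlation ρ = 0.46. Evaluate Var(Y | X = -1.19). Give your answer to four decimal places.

For a bivariate normal, Var(Y | X=x) = σ_Y²(1 − ρ²).
Var(Y | X=-1.19) = (1.71)²·(1 − (0.46)²) = 2.9241·0.7884 = 2.3054.

2.3054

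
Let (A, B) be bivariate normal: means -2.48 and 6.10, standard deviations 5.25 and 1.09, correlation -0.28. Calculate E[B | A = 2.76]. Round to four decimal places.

The regression of B on A has slope ρ·σ_B/σ_A and passes through (μ_A, μ_B).
E[B | A=2.76] = 6.10 + (-0.28)·(1.09/5.25)·(2.76 − (-2.48)) = 6.10 + (-0.058133)·(5.24) = 5.7954.

5.7954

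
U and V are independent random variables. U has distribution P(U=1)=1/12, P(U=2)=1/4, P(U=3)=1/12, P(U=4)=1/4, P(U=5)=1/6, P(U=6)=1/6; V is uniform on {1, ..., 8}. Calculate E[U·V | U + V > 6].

85/4

P(U + V > 6) = 17/24.
Summing UV·P(x,y) over outcomes with U + V > 6 gives 1445/96.
E[U·V | U + V > 6] = (1445/96) / (17/24) = 85/4.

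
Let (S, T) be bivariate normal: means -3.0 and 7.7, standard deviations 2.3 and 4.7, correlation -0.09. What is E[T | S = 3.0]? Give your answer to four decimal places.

The regression of T on S has slope ρ·σ_T/σ_S and passes through (μ_S, μ_T).
E[T | S=3.0] = 7.7 + (-0.09)·(4.7/2.3)·(3.0 − (-3.0)) = 7.7 + (-0.18391)·(6) = 6.5965.

6.5965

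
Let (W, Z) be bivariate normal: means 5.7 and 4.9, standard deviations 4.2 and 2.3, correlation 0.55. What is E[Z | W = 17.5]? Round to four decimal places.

The regression of Z on W has slope ρ·σ_Z/σ_W and passes through (μ_W, μ_Z).
E[Z | W=17.5] = 4.9 + (0.55)·(2.3/4.2)·(17.5 − (5.7)) = 4.9 + (0.30119)·(11.8) = 8.4540.

8.4540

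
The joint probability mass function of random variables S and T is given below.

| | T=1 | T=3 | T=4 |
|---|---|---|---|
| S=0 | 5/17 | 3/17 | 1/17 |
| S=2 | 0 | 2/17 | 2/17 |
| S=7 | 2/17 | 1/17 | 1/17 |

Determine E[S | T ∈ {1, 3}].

25/13

P(T ∈ {1, 3}) = 13/17.
Σ S·P over the event = 0·(5/17) + 0·(3/17) + 2·(2/17) + 7·(2/17) + 7·(1/17) = 25/17.
E[S | T ∈ {1, 3}] = (25/17) / (13/17) = 25/13.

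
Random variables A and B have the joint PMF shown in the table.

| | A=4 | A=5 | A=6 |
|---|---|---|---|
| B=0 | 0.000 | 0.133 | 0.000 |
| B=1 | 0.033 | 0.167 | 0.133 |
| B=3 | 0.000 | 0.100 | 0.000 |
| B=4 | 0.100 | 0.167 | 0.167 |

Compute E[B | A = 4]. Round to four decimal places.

P(A = 4) = 0.133.
Summing B·P(A=x,B=y) over the conditioning event gives 0.433.
E[B | A = 4] = (0.433) / (0.133) = 3.2556.

3.2556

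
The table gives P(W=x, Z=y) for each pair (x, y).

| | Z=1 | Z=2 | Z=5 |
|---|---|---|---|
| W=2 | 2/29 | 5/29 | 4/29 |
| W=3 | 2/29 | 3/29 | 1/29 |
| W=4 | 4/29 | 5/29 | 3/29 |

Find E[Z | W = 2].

32/11

P(W = 2) = 11/29.
Summing Z·P(W=x,Z=y) over the conditioning event gives 32/29.
E[Z | W = 2] = (32/29) / (11/29) = 32/11.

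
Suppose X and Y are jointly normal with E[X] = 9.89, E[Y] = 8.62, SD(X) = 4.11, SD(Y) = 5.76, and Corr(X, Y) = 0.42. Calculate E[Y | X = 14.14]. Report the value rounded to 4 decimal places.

11.1216

E[Y | X=x] = μ_Y + ρ(σ_Y/σ_X)(x − μ_X) for jointly normal variables.
E[Y | X=14.14] = 8.62 + (0.42)·(5.76/4.11)·(14.14 − (9.89)) = 8.62 + (0.58861)·(4.25) = 11.1216.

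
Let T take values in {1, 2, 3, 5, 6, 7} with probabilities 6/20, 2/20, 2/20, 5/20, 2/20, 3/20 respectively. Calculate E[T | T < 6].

P(T < 6) = 3/4.
Σ over the event: 1·3/10 + 2·1/10 + 3·1/10 + 5·1/4 = 41/20.
E[T | T < 6] = (41/20) / (3/4) = 41/15.

41/15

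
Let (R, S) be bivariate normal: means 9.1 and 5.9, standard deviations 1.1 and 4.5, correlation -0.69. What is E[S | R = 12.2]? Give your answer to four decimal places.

For a bivariate normal, E[S | R=x] = μ_S + ρ·(σ_S/σ_R)·(x − μ_R).
E[S | R=12.2] = 5.9 + (-0.69)·(4.5/1.1)·(12.2 − (9.1)) = 5.9 + (-2.82273)·(3.1) = -2.8505.

-2.8505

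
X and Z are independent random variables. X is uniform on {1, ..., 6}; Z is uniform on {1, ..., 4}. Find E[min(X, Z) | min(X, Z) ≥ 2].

41/15

P(min(X, Z) ≥ 2) = 5/8.
Summing min(X,Z)·P(x,y) over outcomes with min(X, Z) ≥ 2 gives 41/24.
E[min(X, Z) | min(X, Z) ≥ 2] = (41/24) / (5/8) = 41/15.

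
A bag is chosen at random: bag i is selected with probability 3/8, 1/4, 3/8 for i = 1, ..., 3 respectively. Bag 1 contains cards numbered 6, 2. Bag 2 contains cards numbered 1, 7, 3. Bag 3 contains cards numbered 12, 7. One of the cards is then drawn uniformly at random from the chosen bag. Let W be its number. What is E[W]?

E[W | bag 1] = (6+2)/2 = 4.
E[W | bag 2] = (1+7+3)/3 = 11/3.
E[W | bag 3] = (12+7)/2 = 19/2.
By the law of total expectation,
E[W] = (3/8)·(4) + (1/4)·(11/3) + (3/8)·(19/2) = 287/48.

287/48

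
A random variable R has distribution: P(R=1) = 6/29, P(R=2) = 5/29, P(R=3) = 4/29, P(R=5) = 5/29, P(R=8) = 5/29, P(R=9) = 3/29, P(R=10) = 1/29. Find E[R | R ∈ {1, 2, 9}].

43/14

P(R ∈ {1, 2, 9}) = 14/29.
Σ over the event: 1·6/29 + 2·5/29 + 9·3/29 = 43/29.
E[R | R ∈ {1, 2, 9}] = (43/29) / (14/29) = 43/14.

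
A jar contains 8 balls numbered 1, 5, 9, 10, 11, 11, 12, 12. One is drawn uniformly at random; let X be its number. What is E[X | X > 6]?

P(X > 6) = 3/4.
Σ over the event: 9·1/8 + 10·1/8 + 11·1/4 + 12·1/4 = 65/8.
E[X | X > 6] = (65/8) / (3/4) = 65/6.

65/6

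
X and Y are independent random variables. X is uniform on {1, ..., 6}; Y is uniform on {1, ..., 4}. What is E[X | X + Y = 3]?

3/2

Outcomes with X + Y = 3: (1,2), (2,1), each with probability 1/24.
E[X | X + Y = 3] = (1 + 2) / 2 = 3/2.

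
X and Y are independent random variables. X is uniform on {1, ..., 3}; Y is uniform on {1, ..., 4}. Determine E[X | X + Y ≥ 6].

8/3

Outcomes with X + Y ≥ 6: (2,4), (3,3), (3,4), each with probability 1/12.
E[X | X + Y ≥ 6] = (2 + 3 + 3) / 3 = 8/3.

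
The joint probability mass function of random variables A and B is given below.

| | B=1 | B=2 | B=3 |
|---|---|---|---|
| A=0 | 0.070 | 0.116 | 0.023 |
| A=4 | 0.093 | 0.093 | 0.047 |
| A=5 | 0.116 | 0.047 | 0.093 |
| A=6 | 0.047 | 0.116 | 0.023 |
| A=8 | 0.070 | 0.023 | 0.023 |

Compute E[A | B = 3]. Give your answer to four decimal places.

4.6651

P(B = 3) = 0.209.
Σ A·P over the event = 0·(0.023) + 4·(0.047) + 5·(0.093) + 6·(0.023) + 8·(0.023) = 0.975.
E[A | B = 3] = (0.975) / (0.209) = 4.6651.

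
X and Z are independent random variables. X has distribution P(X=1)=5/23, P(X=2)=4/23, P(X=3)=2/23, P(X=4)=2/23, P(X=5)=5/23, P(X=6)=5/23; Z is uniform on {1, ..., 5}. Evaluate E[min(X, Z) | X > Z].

P(X > Z) = 59/115.
Summing min(X,Z)·P(x,y) over outcomes with X > Z gives 147/115.
E[min(X, Z) | X > Z] = (147/115) / (59/115) = 147/59.

147/59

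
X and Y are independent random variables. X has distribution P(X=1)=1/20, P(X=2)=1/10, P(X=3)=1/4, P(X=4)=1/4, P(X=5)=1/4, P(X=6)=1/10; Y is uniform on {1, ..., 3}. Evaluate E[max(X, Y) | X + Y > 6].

P(X + Y > 6) = 7/20.
Summing max(X,Y)·P(x,y) over outcomes with X + Y > 6 gives 53/30.
E[max(X, Y) | X + Y > 6] = (53/30) / (7/20) = 106/21.

106/21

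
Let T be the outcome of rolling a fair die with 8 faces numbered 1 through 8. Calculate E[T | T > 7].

8

Given T > 7, T is equally likely to be any of {8}.
E[T | T > 7] = (8) / 1 = 8.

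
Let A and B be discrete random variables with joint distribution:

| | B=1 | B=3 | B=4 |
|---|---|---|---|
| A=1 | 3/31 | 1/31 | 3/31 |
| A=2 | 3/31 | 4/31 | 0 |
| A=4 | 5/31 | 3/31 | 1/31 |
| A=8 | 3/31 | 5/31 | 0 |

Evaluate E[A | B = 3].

61/13

P(B = 3) = 13/31.
Σ A·P over the event = 1·(1/31) + 2·(4/31) + 4·(3/31) + 8·(5/31) = 61/31.
E[A | B = 3] = (61/31) / (13/31) = 61/13.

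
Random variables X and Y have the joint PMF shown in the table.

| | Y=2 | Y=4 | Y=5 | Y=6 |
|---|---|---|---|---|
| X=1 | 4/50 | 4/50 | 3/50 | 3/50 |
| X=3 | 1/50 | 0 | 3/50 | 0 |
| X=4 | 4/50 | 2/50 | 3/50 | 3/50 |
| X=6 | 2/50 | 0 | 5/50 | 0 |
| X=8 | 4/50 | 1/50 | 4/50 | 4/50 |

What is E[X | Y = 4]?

20/7

P(Y = 4) = 7/50.
Σ X·P over the event = 1·(4/50) + 4·(2/50) + 8·(1/50) = 2/5.
E[X | Y = 4] = (2/5) / (7/50) = 20/7.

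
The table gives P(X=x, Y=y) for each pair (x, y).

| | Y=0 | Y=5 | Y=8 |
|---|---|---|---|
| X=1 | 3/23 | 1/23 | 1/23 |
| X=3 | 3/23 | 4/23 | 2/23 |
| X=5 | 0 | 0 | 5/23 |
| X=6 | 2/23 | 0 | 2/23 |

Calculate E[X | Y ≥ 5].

19/5

P(Y ≥ 5) = 15/23.
Summing X·P(X=x,Y=y) over the conditioning event gives 57/23.
E[X | Y ≥ 5] = (57/23) / (15/23) = 19/5.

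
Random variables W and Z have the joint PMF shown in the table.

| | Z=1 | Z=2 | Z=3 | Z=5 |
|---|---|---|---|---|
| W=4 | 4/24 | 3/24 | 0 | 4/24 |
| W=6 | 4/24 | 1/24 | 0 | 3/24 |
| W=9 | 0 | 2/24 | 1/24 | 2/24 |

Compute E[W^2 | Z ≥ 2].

P(Z ≥ 2) = 2/3.
Σ W^2·P over the event = 16·(3/24) + 16·(4/24) + 36·(1/24) + 36·(3/24) + 81·(2/24) + 81·(1/24) + 81·(2/24) = 661/24.
E[W^2 | Z ≥ 2] = (661/24) / (2/3) = 661/16.

661/16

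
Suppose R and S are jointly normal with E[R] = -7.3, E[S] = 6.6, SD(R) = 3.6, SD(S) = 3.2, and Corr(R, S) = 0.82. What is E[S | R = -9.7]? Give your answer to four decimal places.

4.8507

For a bivariate normal, E[S | R=x] = μ_S + ρ·(σ_S/σ_R)·(x − μ_R).
E[S | R=-9.7] = 6.6 + (0.82)·(3.2/3.6)·(-9.7 − (-7.3)) = 6.6 + (0.72889)·(-2.4) = 4.8507.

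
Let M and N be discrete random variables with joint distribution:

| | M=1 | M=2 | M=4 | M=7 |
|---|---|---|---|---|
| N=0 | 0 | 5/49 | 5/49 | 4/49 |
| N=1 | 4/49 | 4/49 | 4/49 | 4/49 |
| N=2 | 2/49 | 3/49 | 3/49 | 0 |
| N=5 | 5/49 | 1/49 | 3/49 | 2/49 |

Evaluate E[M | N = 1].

P(N = 1) = 16/49.
Σ M·P over the event = 1·(4/49) + 2·(4/49) + 4·(4/49) + 7·(4/49) = 8/7.
E[M | N = 1] = (8/7) / (16/49) = 7/2.

7/2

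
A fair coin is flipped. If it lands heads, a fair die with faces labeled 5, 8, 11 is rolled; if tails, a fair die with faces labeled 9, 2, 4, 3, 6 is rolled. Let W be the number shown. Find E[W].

32/5

E[W | heads] = (5+8+11)/3 = 8.
E[W | tails] = (9+2+4+3+6)/5 = 24/5.
By the law of total expectation,
E[W] = (1/2)·(8) + (1/2)·(24/5) = 32/5.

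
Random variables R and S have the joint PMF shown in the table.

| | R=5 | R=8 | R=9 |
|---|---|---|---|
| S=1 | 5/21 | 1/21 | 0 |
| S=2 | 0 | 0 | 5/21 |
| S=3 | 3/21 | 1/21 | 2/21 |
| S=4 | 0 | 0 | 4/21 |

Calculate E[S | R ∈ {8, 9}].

36/13

P(R ∈ {8, 9}) = 13/21.
Σ S·P over the event = 1·(1/21) + 3·(1/21) + 2·(5/21) + 3·(2/21) + 4·(4/21) = 12/7.
E[S | R ∈ {8, 9}] = (12/7) / (13/21) = 36/13.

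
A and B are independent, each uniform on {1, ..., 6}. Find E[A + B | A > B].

7

P(A > B) = 5/12.
Summing (A+B)·P(x,y) over outcomes with A > B gives 35/12.
E[A + B | A > B] = (35/12) / (5/12) = 7.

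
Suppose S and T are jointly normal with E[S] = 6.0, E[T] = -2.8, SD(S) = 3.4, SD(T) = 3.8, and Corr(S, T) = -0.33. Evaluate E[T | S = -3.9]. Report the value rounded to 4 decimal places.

E[T | S=x] = μ_T + ρ(σ_T/σ_S)(x − μ_S) for jointly normal variables.
E[T | S=-3.9] = -2.8 + (-0.33)·(3.8/3.4)·(-3.9 − (6.0)) = -2.8 + (-0.368824)·(-9.9) = 0.8514.

0.8514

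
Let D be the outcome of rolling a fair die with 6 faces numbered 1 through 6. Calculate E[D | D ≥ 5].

11/2

Given D ≥ 5, D is equally likely to be any of {5, 6}.
E[D | D ≥ 5] = (5 + 6) / 2 = 11/2.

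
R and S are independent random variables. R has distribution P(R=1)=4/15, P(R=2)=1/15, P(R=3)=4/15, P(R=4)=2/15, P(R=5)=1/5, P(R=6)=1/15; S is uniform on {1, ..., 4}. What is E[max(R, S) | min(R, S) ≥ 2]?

P(min(R, S) ≥ 2) = 11/20.
Summing max(R,S)·P(x,y) over outcomes with min(R, S) ≥ 2 gives 34/15.
E[max(R, S) | min(R, S) ≥ 2] = (34/15) / (11/20) = 136/33.

136/33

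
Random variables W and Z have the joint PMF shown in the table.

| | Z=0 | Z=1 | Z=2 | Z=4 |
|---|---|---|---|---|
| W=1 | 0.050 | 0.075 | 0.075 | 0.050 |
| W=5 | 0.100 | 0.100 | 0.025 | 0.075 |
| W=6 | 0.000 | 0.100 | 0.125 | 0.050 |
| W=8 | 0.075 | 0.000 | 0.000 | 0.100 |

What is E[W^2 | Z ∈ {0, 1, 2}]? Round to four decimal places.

P(Z ∈ {0, 1, 2}) = 0.725.
Summing W^2·P(W=x,Z=y) over the conditioning event gives 18.725.
E[W^2 | Z ∈ {0, 1, 2}] = (18.725) / (0.725) = 25.8276.

25.8276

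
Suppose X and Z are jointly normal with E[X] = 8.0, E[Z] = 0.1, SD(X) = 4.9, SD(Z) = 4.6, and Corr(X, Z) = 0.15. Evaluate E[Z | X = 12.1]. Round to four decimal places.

E[Z | X=x] = μ_Z + ρ(σ_Z/σ_X)(x − μ_X) for jointly normal variables.
E[Z | X=12.1] = 0.1 + (0.15)·(4.6/4.9)·(12.1 − (8.0)) = 0.1 + (0.140816)·(4.1) = 0.6773.

0.6773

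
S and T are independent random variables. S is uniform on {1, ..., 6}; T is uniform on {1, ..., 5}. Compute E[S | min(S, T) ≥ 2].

4

P(min(S, T) ≥ 2) = 2/3.
Summing S·P(x,y) over outcomes with min(S, T) ≥ 2 gives 8/3.
E[S | min(S, T) ≥ 2] = (8/3) / (2/3) = 4.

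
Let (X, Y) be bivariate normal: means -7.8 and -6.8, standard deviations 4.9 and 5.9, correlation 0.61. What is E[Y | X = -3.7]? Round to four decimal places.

For a bivariate normal, E[Y | X=x] = μ_Y + ρ·(σ_Y/σ_X)·(x − μ_X).
E[Y | X=-3.7] = -6.8 + (0.61)·(5.9/4.9)·(-3.7 − (-7.8)) = -6.8 + (0.73449)·(4.1) = -3.7886.

-3.7886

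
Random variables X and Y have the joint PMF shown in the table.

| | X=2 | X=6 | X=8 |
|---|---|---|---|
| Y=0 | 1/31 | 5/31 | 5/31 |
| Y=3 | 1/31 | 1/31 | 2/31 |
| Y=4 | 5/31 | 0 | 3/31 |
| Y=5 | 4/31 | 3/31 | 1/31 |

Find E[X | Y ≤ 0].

P(Y ≤ 0) = 11/31.
Summing X·P(X=x,Y=y) over the conditioning event gives 72/31.
E[X | Y ≤ 0] = (72/31) / (11/31) = 72/11.

72/11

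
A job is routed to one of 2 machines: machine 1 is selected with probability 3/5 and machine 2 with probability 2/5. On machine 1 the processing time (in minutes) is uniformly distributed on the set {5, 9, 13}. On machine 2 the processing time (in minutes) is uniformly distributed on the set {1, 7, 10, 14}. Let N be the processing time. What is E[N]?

43/5

E[N | machine 1] = (5+9+13)/3 = 9.
E[N | machine 2] = (1+7+10+14)/4 = 8.
E[N] = (3/5)·(9) + (2/5)·(8) = 43/5.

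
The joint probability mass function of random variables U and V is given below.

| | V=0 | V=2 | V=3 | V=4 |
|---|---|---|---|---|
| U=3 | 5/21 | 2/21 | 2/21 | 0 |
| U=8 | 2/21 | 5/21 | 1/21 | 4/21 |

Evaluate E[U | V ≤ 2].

P(V ≤ 2) = 2/3.
Σ U·P over the event = 3·(5/21) + 3·(2/21) + 8·(2/21) + 8·(5/21) = 11/3.
E[U | V ≤ 2] = (11/3) / (2/3) = 11/2.

11/2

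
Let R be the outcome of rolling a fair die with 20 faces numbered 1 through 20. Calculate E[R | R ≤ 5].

3

Given R ≤ 5, R is equally likely to be any of {1, 2, 3, 4, 5}.
E[R | R ≤ 5] = (1 + 2 + 3 + 4 + 5) / 5 = 3.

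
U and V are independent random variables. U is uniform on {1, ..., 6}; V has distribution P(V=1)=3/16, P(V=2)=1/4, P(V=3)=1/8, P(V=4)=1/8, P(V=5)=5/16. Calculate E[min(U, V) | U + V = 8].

37/13

P(U + V = 8) = 13/96.
Summing min(U,V)·P(x,y) over outcomes with U + V = 8 gives 37/96.
E[min(U, V) | U + V = 8] = (37/96) / (13/96) = 37/13.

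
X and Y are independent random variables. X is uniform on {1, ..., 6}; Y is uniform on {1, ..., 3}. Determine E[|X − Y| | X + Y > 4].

29/12

P(X + Y > 4) = 2/3.
Summing |X−Y|·P(x,y) over outcomes with X + Y > 4 gives 29/18.
E[|X − Y| | X + Y > 4] = (29/18) / (2/3) = 29/12.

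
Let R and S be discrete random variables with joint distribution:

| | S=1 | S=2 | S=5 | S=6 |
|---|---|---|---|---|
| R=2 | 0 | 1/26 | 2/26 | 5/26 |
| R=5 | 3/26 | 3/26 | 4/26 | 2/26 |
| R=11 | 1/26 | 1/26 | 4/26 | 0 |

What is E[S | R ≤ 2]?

21/4

P(R ≤ 2) = 4/13.
Σ S·P over the event = 2·(1/26) + 5·(2/26) + 6·(5/26) = 21/13.
E[S | R ≤ 2] = (21/13) / (4/13) = 21/4.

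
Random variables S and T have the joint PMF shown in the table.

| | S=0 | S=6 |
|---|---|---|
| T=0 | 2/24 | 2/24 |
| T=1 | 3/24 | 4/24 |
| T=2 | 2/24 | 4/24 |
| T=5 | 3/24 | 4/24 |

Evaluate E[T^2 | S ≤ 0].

P(S ≤ 0) = 5/12.
Summing T^2·P(S=x,T=y) over the conditioning event gives 43/12.
E[T^2 | S ≤ 0] = (43/12) / (5/12) = 43/5.

43/5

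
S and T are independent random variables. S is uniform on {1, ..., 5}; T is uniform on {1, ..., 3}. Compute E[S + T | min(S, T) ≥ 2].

P(min(S, T) ≥ 2) = 8/15.
Summing (S+T)·P(x,y) over outcomes with min(S, T) ≥ 2 gives 16/5.
E[S + T | min(S, T) ≥ 2] = (16/5) / (8/15) = 6.

6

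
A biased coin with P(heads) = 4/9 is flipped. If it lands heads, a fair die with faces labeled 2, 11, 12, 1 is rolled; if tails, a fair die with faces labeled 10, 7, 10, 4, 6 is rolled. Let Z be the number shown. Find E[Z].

E[Z | heads] = (2+11+12+1)/4 = 13/2.
E[Z | tails] = (10+7+10+4+6)/5 = 37/5.
E[Z] = (4/9)·(13/2) + (5/9)·(37/5) = 7.

7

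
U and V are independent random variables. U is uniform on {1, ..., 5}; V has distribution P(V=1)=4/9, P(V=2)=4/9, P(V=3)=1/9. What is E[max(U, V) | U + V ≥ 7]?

29/6

P(U + V ≥ 7) = 2/15.
Summing max(U,V)·P(x,y) over outcomes with U + V ≥ 7 gives 29/45.
E[max(U, V) | U + V ≥ 7] = (29/45) / (2/15) = 29/6.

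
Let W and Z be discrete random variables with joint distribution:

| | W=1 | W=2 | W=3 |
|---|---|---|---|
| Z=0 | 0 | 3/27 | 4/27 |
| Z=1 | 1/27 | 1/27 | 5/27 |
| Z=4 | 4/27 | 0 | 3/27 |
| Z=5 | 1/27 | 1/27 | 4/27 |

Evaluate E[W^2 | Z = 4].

P(Z = 4) = 7/27.
Σ W^2·P over the event = 1·(4/27) + 9·(3/27) = 31/27.
E[W^2 | Z = 4] = (31/27) / (7/27) = 31/7.

31/7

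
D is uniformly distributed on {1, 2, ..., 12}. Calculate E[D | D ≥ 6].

9

Given D ≥ 6, D is equally likely to be any of {6, 7, 8, 9, 10, 11, 12}.
E[D | D ≥ 6] = (6 + 7 + 8 + 9 + 10 + 11 + 12) / 7 = 9.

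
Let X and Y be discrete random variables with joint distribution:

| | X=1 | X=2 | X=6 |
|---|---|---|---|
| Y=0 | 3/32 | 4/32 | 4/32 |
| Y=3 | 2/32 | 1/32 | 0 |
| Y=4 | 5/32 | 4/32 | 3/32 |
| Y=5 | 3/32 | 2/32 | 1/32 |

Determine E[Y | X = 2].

P(X = 2) = 11/32.
Σ Y·P over the event = 0·(4/32) + 3·(1/32) + 4·(4/32) + 5·(2/32) = 29/32.
E[Y | X = 2] = (29/32) / (11/32) = 29/11.

29/11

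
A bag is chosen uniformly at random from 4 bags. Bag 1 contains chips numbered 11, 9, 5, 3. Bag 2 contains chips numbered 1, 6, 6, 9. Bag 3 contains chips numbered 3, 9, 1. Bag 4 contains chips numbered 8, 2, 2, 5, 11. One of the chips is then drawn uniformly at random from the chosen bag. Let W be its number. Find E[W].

673/120

E[W | bag 1] = (11+9+5+3)/4 = 7.
E[W | bag 2] = (1+6+6+9)/4 = 11/2.
E[W | bag 3] = (3+9+1)/3 = 13/3.
E[W | bag 4] = (8+2+2+5+11)/5 = 28/5.
E[W] = (1/4)·(7) + (1/4)·(11/2) + (1/4)·(13/3) + (1/4)·(28/5) = 673/120.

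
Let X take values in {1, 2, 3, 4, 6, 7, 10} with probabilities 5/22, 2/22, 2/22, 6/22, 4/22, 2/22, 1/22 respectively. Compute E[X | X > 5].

P(X > 5) = 7/22.
Σ over the event: 6·2/11 + 7·1/11 + 10·1/22 = 24/11.
E[X | X > 5] = (24/11) / (7/22) = 48/7.

48/7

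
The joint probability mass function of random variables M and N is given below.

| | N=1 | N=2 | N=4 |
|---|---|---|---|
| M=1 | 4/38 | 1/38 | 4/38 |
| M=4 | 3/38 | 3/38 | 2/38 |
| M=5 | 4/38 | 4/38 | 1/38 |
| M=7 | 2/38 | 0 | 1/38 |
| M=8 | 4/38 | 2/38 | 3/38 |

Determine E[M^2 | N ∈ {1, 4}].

P(N ∈ {1, 4}) = 14/19.
Summing M^2·P(M=x,N=y) over the conditioning event gives 404/19.
E[M^2 | N ∈ {1, 4}] = (404/19) / (14/19) = 202/7.

202/7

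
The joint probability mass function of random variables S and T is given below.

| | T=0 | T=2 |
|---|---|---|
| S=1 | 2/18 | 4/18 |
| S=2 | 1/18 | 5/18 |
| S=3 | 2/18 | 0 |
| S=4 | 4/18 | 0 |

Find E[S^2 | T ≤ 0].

88/9

P(T ≤ 0) = 1/2.
Σ S^2·P over the event = 1·(2/18) + 4·(1/18) + 9·(2/18) + 16·(4/18) = 44/9.
E[S^2 | T ≤ 0] = (44/9) / (1/2) = 88/9.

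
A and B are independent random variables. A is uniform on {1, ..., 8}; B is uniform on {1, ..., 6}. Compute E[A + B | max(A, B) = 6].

102/11

P(max(A, B) = 6) = 11/48.
Summing (A+B)·P(x,y) over outcomes with max(A, B) = 6 gives 17/8.
E[A + B | max(A, B) = 6] = (17/8) / (11/48) = 102/11.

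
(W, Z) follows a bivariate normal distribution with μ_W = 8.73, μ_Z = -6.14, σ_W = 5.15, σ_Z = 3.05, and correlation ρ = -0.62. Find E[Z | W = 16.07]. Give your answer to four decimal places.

The regression of Z on W has slope ρ·σ_Z/σ_W and passes through (μ_W, μ_Z).
E[Z | W=16.07] = -6.14 + (-0.62)·(3.05/5.15)·(16.07 − (8.73)) = -6.14 + (-0.36718)·(7.34) = -8.8351.

-8.8351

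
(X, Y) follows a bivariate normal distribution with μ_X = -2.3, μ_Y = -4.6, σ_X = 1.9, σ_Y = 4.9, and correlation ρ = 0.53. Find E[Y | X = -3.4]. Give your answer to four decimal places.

-6.1035

For a bivariate normal, E[Y | X=x] = μ_Y + ρ·(σ_Y/σ_X)·(x − μ_X).
E[Y | X=-3.4] = -4.6 + (0.53)·(4.9/1.9)·(-3.4 − (-2.3)) = -4.6 + (1.3668)·(-1.1) = -6.1035.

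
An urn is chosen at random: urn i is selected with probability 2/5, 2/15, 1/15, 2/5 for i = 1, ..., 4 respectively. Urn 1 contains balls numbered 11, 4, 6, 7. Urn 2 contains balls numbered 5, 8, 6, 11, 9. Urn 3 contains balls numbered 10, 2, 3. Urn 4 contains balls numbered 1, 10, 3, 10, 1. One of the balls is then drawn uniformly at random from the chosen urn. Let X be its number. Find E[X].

E[X | urn 1] = (11+4+6+7)/4 = 7.
E[X | urn 2] = (5+8+6+11+9)/5 = 39/5.
E[X | urn 3] = (10+2+3)/3 = 5.
E[X | urn 4] = (1+10+3+10+1)/5 = 5.
By the law of total expectation,
E[X] = (2/5)·(7) + (2/15)·(39/5) + (1/15)·(5) + (2/5)·(5) = 463/75.

463/75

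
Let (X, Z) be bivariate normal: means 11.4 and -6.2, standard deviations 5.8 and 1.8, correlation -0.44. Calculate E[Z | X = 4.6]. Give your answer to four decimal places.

-5.2714

For a bivariate normal, E[Z | X=x] = μ_Z + ρ·(σ_Z/σ_X)·(x − μ_X).
E[Z | X=4.6] = -6.2 + (-0.44)·(1.8/5.8)·(4.6 − (11.4)) = -6.2 + (-0.136552)·(-6.8) = -5.2714.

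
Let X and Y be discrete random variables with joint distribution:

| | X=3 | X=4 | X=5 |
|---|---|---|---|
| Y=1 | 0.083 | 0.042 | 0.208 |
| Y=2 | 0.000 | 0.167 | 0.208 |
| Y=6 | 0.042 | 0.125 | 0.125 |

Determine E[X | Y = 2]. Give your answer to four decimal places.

P(Y = 2) = 0.375.
Σ X·P over the event = 4·(0.167) + 5·(0.208) = 1.708.
E[X | Y = 2] = (1.708) / (0.375) = 4.5547.

4.5547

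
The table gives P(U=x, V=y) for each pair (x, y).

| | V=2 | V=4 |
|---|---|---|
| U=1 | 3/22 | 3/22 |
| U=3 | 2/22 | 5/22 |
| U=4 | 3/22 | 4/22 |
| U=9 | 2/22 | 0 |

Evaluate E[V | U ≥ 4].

P(U ≥ 4) = 9/22.
Σ V·P over the event = 2·(3/22) + 4·(4/22) + 2·(2/22) = 13/11.
E[V | U ≥ 4] = (13/11) / (9/22) = 26/9.

26/9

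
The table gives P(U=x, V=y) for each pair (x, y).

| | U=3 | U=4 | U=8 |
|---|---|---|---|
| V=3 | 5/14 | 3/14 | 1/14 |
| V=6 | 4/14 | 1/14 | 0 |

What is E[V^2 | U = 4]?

63/4

P(U = 4) = 2/7.
Σ V^2·P over the event = 9·(3/14) + 36·(1/14) = 9/2.
E[V^2 | U = 4] = (9/2) / (2/7) = 63/4.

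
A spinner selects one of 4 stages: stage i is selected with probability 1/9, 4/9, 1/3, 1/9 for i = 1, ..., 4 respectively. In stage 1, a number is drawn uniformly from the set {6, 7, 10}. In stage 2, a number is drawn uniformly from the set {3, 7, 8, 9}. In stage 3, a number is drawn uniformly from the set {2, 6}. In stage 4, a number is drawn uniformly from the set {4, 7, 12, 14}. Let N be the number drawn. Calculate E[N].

671/108

E[N | stage 1] = (6+7+10)/3 = 23/3.
E[N | stage 2] = (3+7+8+9)/4 = 27/4.
E[N | stage 3] = (2+6)/2 = 4.
E[N | stage 4] = (4+7+12+14)/4 = 37/4.
E[N] = (1/9)·(23/3) + (4/9)·(27/4) + (1/3)·(4) + (1/9)·(37/4) = 671/108.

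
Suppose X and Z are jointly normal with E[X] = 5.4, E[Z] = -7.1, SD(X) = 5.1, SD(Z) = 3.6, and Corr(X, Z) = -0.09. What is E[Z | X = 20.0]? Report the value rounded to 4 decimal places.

-8.0275

For a bivariate normal, E[Z | X=x] = μ_Z + ρ·(σ_Z/σ_X)·(x − μ_X).
E[Z | X=20.0] = -7.1 + (-0.09)·(3.6/5.1)·(20.0 − (5.4)) = -7.1 + (-0.063529)·(14.6) = -8.0275.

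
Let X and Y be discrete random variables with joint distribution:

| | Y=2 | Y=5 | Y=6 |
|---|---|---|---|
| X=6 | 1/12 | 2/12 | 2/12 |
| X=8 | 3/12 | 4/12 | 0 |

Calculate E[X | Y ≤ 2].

P(Y ≤ 2) = 1/3.
Summing X·P(X=x,Y=y) over the conditioning event gives 5/2.
E[X | Y ≤ 2] = (5/2) / (1/3) = 15/2.

15/2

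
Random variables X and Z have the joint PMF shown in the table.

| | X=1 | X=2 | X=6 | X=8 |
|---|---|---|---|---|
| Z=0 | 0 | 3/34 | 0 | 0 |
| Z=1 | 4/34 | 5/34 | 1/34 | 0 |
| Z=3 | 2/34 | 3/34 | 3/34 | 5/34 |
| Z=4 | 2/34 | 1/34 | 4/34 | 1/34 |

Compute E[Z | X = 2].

P(X = 2) = 6/17.
Σ Z·P over the event = 0·(3/34) + 1·(5/34) + 3·(3/34) + 4·(1/34) = 9/17.
E[Z | X = 2] = (9/17) / (6/17) = 3/2.

3/2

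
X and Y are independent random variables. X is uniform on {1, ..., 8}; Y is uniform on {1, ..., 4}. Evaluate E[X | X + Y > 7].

46/7

P(X + Y > 7) = 7/16.
Summing X·P(x,y) over outcomes with X + Y > 7 gives 23/8.
E[X | X + Y > 7] = (23/8) / (7/16) = 46/7.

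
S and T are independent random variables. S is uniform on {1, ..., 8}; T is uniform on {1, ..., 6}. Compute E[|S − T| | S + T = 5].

Outcomes with S + T = 5: (1,4), (2,3), (3,2), (4,1), each with probability 1/48.
E[|S − T| | S + T = 5] = (3 + 1 + 1 + 3) / 4 = 2.

2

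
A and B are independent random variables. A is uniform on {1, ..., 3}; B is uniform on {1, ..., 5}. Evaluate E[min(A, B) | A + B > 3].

P(A + B > 3) = 4/5.
Summing min(A,B)·P(x,y) over outcomes with A + B > 3 gives 23/15.
E[min(A, B) | A + B > 3] = (23/15) / (4/5) = 23/12.

23/12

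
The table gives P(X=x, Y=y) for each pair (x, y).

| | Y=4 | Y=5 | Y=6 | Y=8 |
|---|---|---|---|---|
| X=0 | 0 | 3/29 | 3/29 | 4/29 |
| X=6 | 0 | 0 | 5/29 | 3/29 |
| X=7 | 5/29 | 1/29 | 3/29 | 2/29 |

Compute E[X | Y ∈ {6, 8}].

83/20

P(Y ∈ {6, 8}) = 20/29.
Σ X·P over the event = 0·(3/29) + 0·(4/29) + 6·(5/29) + 6·(3/29) + 7·(3/29) + 7·(2/29) = 83/29.
E[X | Y ∈ {6, 8}] = (83/29) / (20/29) = 83/20.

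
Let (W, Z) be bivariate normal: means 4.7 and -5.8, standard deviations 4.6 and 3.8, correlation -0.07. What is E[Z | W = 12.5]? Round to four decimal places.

E[Z | W=x] = μ_Z + ρ(σ_Z/σ_W)(x − μ_W) for jointly normal variables.
E[Z | W=12.5] = -5.8 + (-0.07)·(3.8/4.6)·(12.5 − (4.7)) = -5.8 + (-0.057826)·(7.8) = -6.2510.

-6.2510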